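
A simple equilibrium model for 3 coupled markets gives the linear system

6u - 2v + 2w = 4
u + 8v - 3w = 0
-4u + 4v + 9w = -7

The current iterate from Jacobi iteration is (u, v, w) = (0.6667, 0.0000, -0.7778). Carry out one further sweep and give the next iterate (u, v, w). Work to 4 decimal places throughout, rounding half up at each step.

One sweep:
  u = (4 - (-2)·0.0000 - (2)·-0.7778) / (6) = 0.9259
  v = (0 - (1)·0.6667 - (-3)·-0.7778) / (8) = -0.3750
  w = (-7 - (-4)·0.6667 - (4)·0.0000) / (9) = -0.4815

(0.9259, -0.3750, -0.4815)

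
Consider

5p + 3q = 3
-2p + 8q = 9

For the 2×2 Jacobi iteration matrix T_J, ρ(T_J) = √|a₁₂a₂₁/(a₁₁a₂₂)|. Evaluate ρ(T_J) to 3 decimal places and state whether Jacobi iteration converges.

0.387

a₁₂a₂₁/(a₁₁a₂₂) = (3)·(-2) / ((5)·(8)) = -0.150000
ρ = √|-0.150000| = √0.150000 = 0.387
ρ < 1, so Jacobi converges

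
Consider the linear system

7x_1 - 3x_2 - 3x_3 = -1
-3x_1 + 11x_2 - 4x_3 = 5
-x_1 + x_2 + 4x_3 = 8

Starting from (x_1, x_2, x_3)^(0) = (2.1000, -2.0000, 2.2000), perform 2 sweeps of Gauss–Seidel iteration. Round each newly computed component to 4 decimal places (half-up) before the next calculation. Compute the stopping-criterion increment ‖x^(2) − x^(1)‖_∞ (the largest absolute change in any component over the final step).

1.1635

Iteration 1:
  x_1 = (-1 - (-3)·-2.0000 - (-3)·2.2000) / (7) = -0.0571
  x_2 = (5 - (-3)·-0.0571 - (-4)·2.2000) / (11) = 1.2390
  x_3 = (8 - (-1)·-0.0571 - (1)·1.2390) / (4) = 1.6760
Iteration 2:
  x_1 = (-1 - (-3)·1.2390 - (-3)·1.6760) / (7) = 1.1064
  x_2 = (5 - (-3)·1.1064 - (-4)·1.6760) / (11) = 1.3657
  x_3 = (8 - (-1)·1.1064 - (1)·1.3657) / (4) = 1.9352
Change: (1.1635, 0.1267, 0.2592) → max |·| = 1.1635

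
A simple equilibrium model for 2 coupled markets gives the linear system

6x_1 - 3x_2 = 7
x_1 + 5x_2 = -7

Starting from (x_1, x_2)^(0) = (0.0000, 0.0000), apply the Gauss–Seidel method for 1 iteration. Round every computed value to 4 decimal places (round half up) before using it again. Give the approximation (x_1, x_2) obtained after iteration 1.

(1.1667, -1.6333)

Iteration 1:
  x_1 = (7 - (-3)·0.0000) / (6) = 1.1667
  x_2 = (-7 - (1)·1.1667) / (5) = -1.6333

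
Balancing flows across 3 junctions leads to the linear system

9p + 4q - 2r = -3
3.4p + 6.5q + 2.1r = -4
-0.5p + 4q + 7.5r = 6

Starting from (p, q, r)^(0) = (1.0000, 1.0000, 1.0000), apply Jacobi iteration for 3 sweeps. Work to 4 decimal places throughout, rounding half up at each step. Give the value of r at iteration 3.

Iteration 1:
  p = (-3 - (4)·1.0000 - (-2)·1.0000) / (9) = -0.5556
  q = (-4 - (3.4)·1.0000 - (2.1)·1.0000) / (6.5) = -1.4615
  r = (6 - (-0.5)·1.0000 - (4)·1.0000) / (7.5) = 0.3333
Iteration 2:
  p = (-3 - (4)·-1.4615 - (-2)·0.3333) / (9) = 0.3903
  q = (-4 - (3.4)·-0.5556 - (2.1)·0.3333) / (6.5) = -0.4324
  r = (6 - (-0.5)·-0.5556 - (4)·-1.4615) / (7.5) = 1.5424
Iteration 3:
  p = (-3 - (4)·-0.4324 - (-2)·1.5424) / (9) = 0.2016
  q = (-4 - (3.4)·0.3903 - (2.1)·1.5424) / (6.5) = -1.3179
  r = (6 - (-0.5)·0.3903 - (4)·-0.4324) / (7.5) = 1.0566

1.0566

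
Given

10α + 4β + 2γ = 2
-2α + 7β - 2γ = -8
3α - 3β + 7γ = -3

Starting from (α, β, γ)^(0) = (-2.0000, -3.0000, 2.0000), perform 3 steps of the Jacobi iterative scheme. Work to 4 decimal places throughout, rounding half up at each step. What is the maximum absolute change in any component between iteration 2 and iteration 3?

Iteration 1:
  α = (2 - (4)·-3.0000 - (2)·2.0000) / (10) = 1.0000
  β = (-8 - (-2)·-2.0000 - (-2)·2.0000) / (7) = -1.1429
  γ = (-3 - (3)·-2.0000 - (-3)·-3.0000) / (7) = -0.8571
Iteration 2:
  α = (2 - (4)·-1.1429 - (2)·-0.8571) / (10) = 0.8286
  β = (-8 - (-2)·1.0000 - (-2)·-0.8571) / (7) = -1.1020
  γ = (-3 - (3)·1.0000 - (-3)·-1.1429) / (7) = -1.3470
Iteration 3:
  α = (2 - (4)·-1.1020 - (2)·-1.3470) / (10) = 0.9102
  β = (-8 - (-2)·0.8286 - (-2)·-1.3470) / (7) = -1.2910
  γ = (-3 - (3)·0.8286 - (-3)·-1.1020) / (7) = -1.2560
Change: (0.0816, -0.1890, 0.0910) → max |·| = 0.1890

0.1890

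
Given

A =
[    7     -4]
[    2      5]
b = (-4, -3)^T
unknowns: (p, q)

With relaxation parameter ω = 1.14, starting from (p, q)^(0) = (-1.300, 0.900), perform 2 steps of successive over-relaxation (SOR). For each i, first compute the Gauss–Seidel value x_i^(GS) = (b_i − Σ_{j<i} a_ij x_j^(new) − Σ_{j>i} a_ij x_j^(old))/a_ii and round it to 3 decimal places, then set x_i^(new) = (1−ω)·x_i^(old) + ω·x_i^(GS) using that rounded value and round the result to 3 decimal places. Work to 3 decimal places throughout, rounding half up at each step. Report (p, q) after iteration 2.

(-1.230, -0.002)

Iteration 1:
  p: GS value = (-4 - (-4)·0.900) / (7) = -0.057;  p ← (1−ω)·-1.300 + ω·-0.057 = 0.117
  q: GS value = (-3 - (2)·0.117) / (5) = -0.647;  q ← (1−ω)·0.900 + ω·-0.647 = -0.864
Iteration 2:
  p: GS value = (-4 - (-4)·-0.864) / (7) = -1.065;  p ← (1−ω)·0.117 + ω·-1.065 = -1.230
  q: GS value = (-3 - (2)·-1.230) / (5) = -0.108;  q ← (1−ω)·-0.864 + ω·-0.108 = -0.002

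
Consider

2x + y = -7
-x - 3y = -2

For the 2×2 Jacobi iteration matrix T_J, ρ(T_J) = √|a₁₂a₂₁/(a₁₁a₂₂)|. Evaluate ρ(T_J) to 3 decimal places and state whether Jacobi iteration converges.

a₁₂a₂₁/(a₁₁a₂₂) = (1)·(-1) / ((2)·(-3)) = 0.166667
ρ = √|0.166667| = √0.166667 = 0.408
ρ < 1, so Jacobi converges

0.408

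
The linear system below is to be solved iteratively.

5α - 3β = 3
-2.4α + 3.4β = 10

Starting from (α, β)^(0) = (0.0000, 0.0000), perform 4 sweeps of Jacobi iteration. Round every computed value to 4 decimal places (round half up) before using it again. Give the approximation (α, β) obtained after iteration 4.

Iteration 1:
  α = (3 - (-3)·0.0000) / (5) = 0.6000
  β = (10 - (-2.4)·0.0000) / (3.4) = 2.9412
Iteration 2:
  α = (3 - (-3)·2.9412) / (5) = 2.3647
  β = (10 - (-2.4)·0.6000) / (3.4) = 3.3647
Iteration 3:
  α = (3 - (-3)·3.3647) / (5) = 2.6188
  β = (10 - (-2.4)·2.3647) / (3.4) = 4.6104
Iteration 4:
  α = (3 - (-3)·4.6104) / (5) = 3.3662
  β = (10 - (-2.4)·2.6188) / (3.4) = 4.7897

(3.3662, 4.7897)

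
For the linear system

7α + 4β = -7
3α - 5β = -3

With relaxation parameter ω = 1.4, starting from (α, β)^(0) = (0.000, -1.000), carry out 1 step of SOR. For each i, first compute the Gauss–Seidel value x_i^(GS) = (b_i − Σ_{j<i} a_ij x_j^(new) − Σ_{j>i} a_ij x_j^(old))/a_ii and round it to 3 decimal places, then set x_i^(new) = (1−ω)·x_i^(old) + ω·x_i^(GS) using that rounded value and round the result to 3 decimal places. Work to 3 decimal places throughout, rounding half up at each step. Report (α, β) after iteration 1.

Iteration 1:
  α: GS value = (-7 - (4)·-1.000) / (7) = -0.429;  α ← (1−ω)·0.000 + ω·-0.429 = -0.601
  β: GS value = (-3 - (3)·-0.601) / (-5) = 0.239;  β ← (1−ω)·-1.000 + ω·0.239 = 0.735

(-0.601, 0.735)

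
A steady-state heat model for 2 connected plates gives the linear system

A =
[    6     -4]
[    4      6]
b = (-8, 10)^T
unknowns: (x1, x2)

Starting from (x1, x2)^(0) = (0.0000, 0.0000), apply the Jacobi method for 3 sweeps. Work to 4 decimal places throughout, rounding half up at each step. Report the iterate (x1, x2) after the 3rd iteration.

(0.3703, 1.8148)

Iteration 1:
  x1 = (-8 - (-4)·0.0000) / (6) = -1.3333
  x2 = (10 - (4)·0.0000) / (6) = 1.6667
Iteration 2:
  x1 = (-8 - (-4)·1.6667) / (6) = -0.2222
  x2 = (10 - (4)·-1.3333) / (6) = 2.5555
Iteration 3:
  x1 = (-8 - (-4)·2.5555) / (6) = 0.3703
  x2 = (10 - (4)·-0.2222) / (6) = 1.8148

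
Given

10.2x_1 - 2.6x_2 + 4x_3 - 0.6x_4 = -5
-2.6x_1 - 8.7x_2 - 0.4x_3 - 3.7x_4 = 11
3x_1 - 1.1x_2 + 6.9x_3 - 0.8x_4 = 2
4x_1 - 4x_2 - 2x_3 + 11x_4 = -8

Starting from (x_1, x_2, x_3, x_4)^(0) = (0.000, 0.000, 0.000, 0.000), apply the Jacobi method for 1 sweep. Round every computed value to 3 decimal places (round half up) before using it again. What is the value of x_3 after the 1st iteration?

0.290

Iteration 1:
  x_1 = (-5 - (-2.6)·0.000 - (4)·0.000 - (-0.6)·0.000) / (10.2) = -0.490
  x_2 = (11 - (-2.6)·0.000 - (-0.4)·0.000 - (-3.7)·0.000) / (-8.7) = -1.264
  x_3 = (2 - (3)·0.000 - (-1.1)·0.000 - (-0.8)·0.000) / (6.9) = 0.290
  x_4 = (-8 - (4)·0.000 - (-4)·0.000 - (-2)·0.000) / (11) = -0.727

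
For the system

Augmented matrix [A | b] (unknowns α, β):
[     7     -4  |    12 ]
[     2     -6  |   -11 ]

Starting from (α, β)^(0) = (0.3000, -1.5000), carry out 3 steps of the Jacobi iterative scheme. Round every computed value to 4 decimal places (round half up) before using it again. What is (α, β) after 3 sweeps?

Iteration 1:
  α = (12 - (-4)·-1.5000) / (7) = 0.8571
  β = (-11 - (2)·0.3000) / (-6) = 1.9333
Iteration 2:
  α = (12 - (-4)·1.9333) / (7) = 2.8190
  β = (-11 - (2)·0.8571) / (-6) = 2.1190
Iteration 3:
  α = (12 - (-4)·2.1190) / (7) = 2.9251
  β = (-11 - (2)·2.8190) / (-6) = 2.7730

(2.9251, 2.7730)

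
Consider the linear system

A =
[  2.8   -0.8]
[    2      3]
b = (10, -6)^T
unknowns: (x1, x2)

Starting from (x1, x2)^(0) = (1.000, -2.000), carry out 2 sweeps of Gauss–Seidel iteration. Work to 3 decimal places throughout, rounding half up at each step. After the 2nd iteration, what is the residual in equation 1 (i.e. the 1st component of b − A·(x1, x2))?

0.304

Iteration 1:
  x1 = (10 - (-0.8)·-2.000) / (2.8) = 3.000
  x2 = (-6 - (2)·3.000) / (3) = -4.000
Iteration 2:
  x1 = (10 - (-0.8)·-4.000) / (2.8) = 2.429
  x2 = (-6 - (2)·2.429) / (3) = -3.619
Residual b − A·x = (0.304, -0.001)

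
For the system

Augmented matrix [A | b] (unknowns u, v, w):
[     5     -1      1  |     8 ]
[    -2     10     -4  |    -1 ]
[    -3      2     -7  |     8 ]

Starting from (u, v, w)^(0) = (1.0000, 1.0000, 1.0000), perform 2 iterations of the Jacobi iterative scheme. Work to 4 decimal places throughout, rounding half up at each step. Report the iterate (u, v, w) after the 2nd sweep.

Iteration 1:
  u = (8 - (-1)·1.0000 - (1)·1.0000) / (5) = 1.6000
  v = (-1 - (-2)·1.0000 - (-4)·1.0000) / (10) = 0.5000
  w = (8 - (-3)·1.0000 - (2)·1.0000) / (-7) = -1.2857
Iteration 2:
  u = (8 - (-1)·0.5000 - (1)·-1.2857) / (5) = 1.9571
  v = (-1 - (-2)·1.6000 - (-4)·-1.2857) / (10) = -0.2943
  w = (8 - (-3)·1.6000 - (2)·0.5000) / (-7) = -1.6857

(1.9571, -0.2943, -1.6857)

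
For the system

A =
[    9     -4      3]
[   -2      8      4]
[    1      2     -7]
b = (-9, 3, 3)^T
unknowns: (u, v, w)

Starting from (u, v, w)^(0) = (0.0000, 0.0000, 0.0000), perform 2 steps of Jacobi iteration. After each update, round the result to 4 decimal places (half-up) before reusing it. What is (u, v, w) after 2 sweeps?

Iteration 1:
  u = (-9 - (-4)·0.0000 - (3)·0.0000) / (9) = -1.0000
  v = (3 - (-2)·0.0000 - (4)·0.0000) / (8) = 0.3750
  w = (3 - (1)·0.0000 - (2)·0.0000) / (-7) = -0.4286
Iteration 2:
  u = (-9 - (-4)·0.3750 - (3)·-0.4286) / (9) = -0.6905
  v = (3 - (-2)·-1.0000 - (4)·-0.4286) / (8) = 0.3393
  w = (3 - (1)·-1.0000 - (2)·0.3750) / (-7) = -0.4643

(-0.6905, 0.3393, -0.4643)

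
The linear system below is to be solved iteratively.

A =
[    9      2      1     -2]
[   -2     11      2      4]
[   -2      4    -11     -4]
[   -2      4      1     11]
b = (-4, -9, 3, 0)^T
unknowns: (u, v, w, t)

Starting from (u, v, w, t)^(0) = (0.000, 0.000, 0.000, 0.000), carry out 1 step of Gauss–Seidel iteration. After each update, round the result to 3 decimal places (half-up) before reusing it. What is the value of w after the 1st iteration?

-0.519

Iteration 1:
  u = (-4 - (2)·0.000 - (1)·0.000 - (-2)·0.000) / (9) = -0.444
  v = (-9 - (-2)·-0.444 - (2)·0.000 - (4)·0.000) / (11) = -0.899
  w = (3 - (-2)·-0.444 - (4)·-0.899 - (-4)·0.000) / (-11) = -0.519
  t = (0 - (-2)·-0.444 - (4)·-0.899 - (1)·-0.519) / (11) = 0.293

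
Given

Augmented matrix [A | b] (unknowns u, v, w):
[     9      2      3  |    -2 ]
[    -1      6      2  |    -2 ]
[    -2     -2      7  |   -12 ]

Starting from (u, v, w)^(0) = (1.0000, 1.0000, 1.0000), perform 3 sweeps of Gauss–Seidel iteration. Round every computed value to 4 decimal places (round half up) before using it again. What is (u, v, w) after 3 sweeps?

Iteration 1:
  u = (-2 - (2)·1.0000 - (3)·1.0000) / (9) = -0.7778
  v = (-2 - (-1)·-0.7778 - (2)·1.0000) / (6) = -0.7963
  w = (-12 - (-2)·-0.7778 - (-2)·-0.7963) / (7) = -2.1640
Iteration 2:
  u = (-2 - (2)·-0.7963 - (3)·-2.1640) / (9) = 0.6761
  v = (-2 - (-1)·0.6761 - (2)·-2.1640) / (6) = 0.5007
  w = (-12 - (-2)·0.6761 - (-2)·0.5007) / (7) = -1.3781
Iteration 3:
  u = (-2 - (2)·0.5007 - (3)·-1.3781) / (9) = 0.1259
  v = (-2 - (-1)·0.1259 - (2)·-1.3781) / (6) = 0.1470
  w = (-12 - (-2)·0.1259 - (-2)·0.1470) / (7) = -1.6363

(0.1259, 0.1470, -1.6363)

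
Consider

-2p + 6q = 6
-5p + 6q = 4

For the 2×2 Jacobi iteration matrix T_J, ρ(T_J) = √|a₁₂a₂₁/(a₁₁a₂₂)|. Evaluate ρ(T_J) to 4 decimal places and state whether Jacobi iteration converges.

a₁₂a₂₁/(a₁₁a₂₂) = (6)·(-5) / ((-2)·(6)) = 2.500000
ρ = √|2.500000| = √2.500000 = 1.5811
ρ > 1, so Jacobi diverges

1.5811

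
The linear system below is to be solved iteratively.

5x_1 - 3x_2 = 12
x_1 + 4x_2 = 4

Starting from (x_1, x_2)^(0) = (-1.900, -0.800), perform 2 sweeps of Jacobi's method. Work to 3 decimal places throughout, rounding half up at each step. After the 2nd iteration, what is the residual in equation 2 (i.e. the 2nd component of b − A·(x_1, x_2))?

Iteration 1:
  x_1 = (12 - (-3)·-0.800) / (5) = 1.920
  x_2 = (4 - (1)·-1.900) / (4) = 1.475
Iteration 2:
  x_1 = (12 - (-3)·1.475) / (5) = 3.285
  x_2 = (4 - (1)·1.920) / (4) = 0.520
Residual b − A·x = (-2.865, -1.365)

-1.365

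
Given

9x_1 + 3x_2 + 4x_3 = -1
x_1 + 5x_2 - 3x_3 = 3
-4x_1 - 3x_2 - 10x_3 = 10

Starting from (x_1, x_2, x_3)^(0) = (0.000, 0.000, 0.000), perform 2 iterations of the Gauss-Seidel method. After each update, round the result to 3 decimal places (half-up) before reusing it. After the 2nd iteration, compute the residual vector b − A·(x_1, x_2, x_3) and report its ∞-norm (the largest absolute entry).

Iteration 1:
  x_1 = (-1 - (3)·0.000 - (4)·0.000) / (9) = -0.111
  x_2 = (3 - (1)·-0.111 - (-3)·0.000) / (5) = 0.622
  x_3 = (10 - (-4)·-0.111 - (-3)·0.622) / (-10) = -1.142
Iteration 2:
  x_1 = (-1 - (3)·0.622 - (4)·-1.142) / (9) = 0.189
  x_2 = (3 - (1)·0.189 - (-3)·-1.142) / (5) = -0.123
  x_3 = (10 - (-4)·0.189 - (-3)·-0.123) / (-10) = -1.039
Residual b − A·x = (1.824, 0.309, -0.003); ∞-norm = 1.824

1.824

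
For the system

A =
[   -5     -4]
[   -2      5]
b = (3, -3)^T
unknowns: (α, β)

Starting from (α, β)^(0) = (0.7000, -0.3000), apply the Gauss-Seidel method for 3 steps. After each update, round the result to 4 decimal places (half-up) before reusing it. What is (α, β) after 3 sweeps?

(-0.1185, -0.6474)

Iteration 1:
  α = (3 - (-4)·-0.3000) / (-5) = -0.3600
  β = (-3 - (-2)·-0.3600) / (5) = -0.7440
Iteration 2:
  α = (3 - (-4)·-0.7440) / (-5) = -0.0048
  β = (-3 - (-2)·-0.0048) / (5) = -0.6019
Iteration 3:
  α = (3 - (-4)·-0.6019) / (-5) = -0.1185
  β = (-3 - (-2)·-0.1185) / (5) = -0.6474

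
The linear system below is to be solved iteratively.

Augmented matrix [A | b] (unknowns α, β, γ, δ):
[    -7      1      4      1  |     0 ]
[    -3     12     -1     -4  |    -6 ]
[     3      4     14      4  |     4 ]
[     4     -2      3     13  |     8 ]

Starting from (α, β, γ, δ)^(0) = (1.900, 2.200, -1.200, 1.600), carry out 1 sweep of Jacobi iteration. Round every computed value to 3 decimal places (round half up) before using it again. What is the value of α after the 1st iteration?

-0.143

Iteration 1:
  α = (0 - (1)·2.200 - (4)·-1.200 - (1)·1.600) / (-7) = -0.143
  β = (-6 - (-3)·1.900 - (-1)·-1.200 - (-4)·1.600) / (12) = 0.408
  γ = (4 - (3)·1.900 - (4)·2.200 - (4)·1.600) / (14) = -1.207
  δ = (8 - (4)·1.900 - (-2)·2.200 - (3)·-1.200) / (13) = 0.646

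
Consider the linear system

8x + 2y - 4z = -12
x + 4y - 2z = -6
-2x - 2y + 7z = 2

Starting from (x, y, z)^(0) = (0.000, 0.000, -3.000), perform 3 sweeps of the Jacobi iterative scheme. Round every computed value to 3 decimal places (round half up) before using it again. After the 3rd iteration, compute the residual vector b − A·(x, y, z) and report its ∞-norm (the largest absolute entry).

8.386

Iteration 1:
  x = (-12 - (2)·0.000 - (-4)·-3.000) / (8) = -3.000
  y = (-6 - (1)·0.000 - (-2)·-3.000) / (4) = -3.000
  z = (2 - (-2)·0.000 - (-2)·0.000) / (7) = 0.286
Iteration 2:
  x = (-12 - (2)·-3.000 - (-4)·0.286) / (8) = -0.607
  y = (-6 - (1)·-3.000 - (-2)·0.286) / (4) = -0.607
  z = (2 - (-2)·-3.000 - (-2)·-3.000) / (7) = -1.429
Iteration 3:
  x = (-12 - (2)·-0.607 - (-4)·-1.429) / (8) = -2.063
  y = (-6 - (1)·-0.607 - (-2)·-1.429) / (4) = -2.063
  z = (2 - (-2)·-0.607 - (-2)·-0.607) / (7) = -0.061
Residual b − A·x = (8.386, 4.193, -5.825); ∞-norm = 8.386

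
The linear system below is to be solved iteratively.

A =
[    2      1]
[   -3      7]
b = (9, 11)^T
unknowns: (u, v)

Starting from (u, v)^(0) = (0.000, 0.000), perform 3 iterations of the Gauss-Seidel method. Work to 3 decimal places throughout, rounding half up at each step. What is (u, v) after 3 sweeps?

(3.125, 2.911)

Iteration 1:
  u = (9 - (1)·0.000) / (2) = 4.500
  v = (11 - (-3)·4.500) / (7) = 3.500
Iteration 2:
  u = (9 - (1)·3.500) / (2) = 2.750
  v = (11 - (-3)·2.750) / (7) = 2.750
Iteration 3:
  u = (9 - (1)·2.750) / (2) = 3.125
  v = (11 - (-3)·3.125) / (7) = 2.911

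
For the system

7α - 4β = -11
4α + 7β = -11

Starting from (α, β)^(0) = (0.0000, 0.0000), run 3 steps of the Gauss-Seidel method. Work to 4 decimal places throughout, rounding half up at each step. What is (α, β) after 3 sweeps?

Iteration 1:
  α = (-11 - (-4)·0.0000) / (7) = -1.5714
  β = (-11 - (4)·-1.5714) / (7) = -0.6735
Iteration 2:
  α = (-11 - (-4)·-0.6735) / (7) = -1.9563
  β = (-11 - (4)·-1.9563) / (7) = -0.4535
Iteration 3:
  α = (-11 - (-4)·-0.4535) / (7) = -1.8306
  β = (-11 - (4)·-1.8306) / (7) = -0.5254

(-1.8306, -0.5254)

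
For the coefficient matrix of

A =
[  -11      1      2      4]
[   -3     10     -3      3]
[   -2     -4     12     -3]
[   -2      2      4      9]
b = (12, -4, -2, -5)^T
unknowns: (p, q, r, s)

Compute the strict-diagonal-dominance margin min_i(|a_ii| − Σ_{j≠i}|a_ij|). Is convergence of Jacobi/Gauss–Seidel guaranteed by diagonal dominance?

1

row 1: |-11| − (1+2+4) = 4
row 2: |10| − (3+3+3) = 1
row 3: |12| − (2+4+3) = 3
row 4: |9| − (2+2+4) = 1
minimum over rows = 1 → strictly diagonally dominant (convergence guaranteed)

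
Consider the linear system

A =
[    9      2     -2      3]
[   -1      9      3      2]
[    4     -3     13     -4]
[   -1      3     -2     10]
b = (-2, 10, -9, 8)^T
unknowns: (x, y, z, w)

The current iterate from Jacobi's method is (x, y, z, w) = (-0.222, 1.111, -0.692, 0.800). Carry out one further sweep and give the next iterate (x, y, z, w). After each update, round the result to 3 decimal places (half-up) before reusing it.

One sweep:
  x = (-2 - (2)·1.111 - (-2)·-0.692 - (3)·0.800) / (9) = -0.890
  y = (10 - (-1)·-0.222 - (3)·-0.692 - (2)·0.800) / (9) = 1.139
  z = (-9 - (4)·-0.222 - (-3)·1.111 - (-4)·0.800) / (13) = -0.121
  w = (8 - (-1)·-0.222 - (3)·1.111 - (-2)·-0.692) / (10) = 0.306

(-0.890, 1.139, -0.121, 0.306)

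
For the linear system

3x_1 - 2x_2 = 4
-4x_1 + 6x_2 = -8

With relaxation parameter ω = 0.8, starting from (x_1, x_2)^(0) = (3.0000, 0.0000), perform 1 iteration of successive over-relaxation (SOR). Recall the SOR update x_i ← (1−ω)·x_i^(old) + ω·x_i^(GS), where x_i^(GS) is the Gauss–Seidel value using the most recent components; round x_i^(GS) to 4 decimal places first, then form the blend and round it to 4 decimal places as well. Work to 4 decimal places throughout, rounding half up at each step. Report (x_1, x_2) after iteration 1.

Iteration 1:
  x_1: GS value = (4 - (-2)·0.0000) / (3) = 1.3333;  x_1 ← (1−ω)·3.0000 + ω·1.3333 = 1.6666
  x_2: GS value = (-8 - (-4)·1.6666) / (6) = -0.2223;  x_2 ← (1−ω)·0.0000 + ω·-0.2223 = -0.1778

(1.6666, -0.1778)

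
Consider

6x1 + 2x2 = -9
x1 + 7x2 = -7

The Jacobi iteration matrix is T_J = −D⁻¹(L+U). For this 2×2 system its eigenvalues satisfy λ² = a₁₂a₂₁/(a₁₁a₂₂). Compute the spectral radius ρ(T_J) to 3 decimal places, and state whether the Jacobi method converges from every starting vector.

0.218

a₁₂a₂₁/(a₁₁a₂₂) = (2)·(1) / ((6)·(7)) = 0.047619
ρ = √|0.047619| = √0.047619 = 0.218
ρ < 1, so Jacobi converges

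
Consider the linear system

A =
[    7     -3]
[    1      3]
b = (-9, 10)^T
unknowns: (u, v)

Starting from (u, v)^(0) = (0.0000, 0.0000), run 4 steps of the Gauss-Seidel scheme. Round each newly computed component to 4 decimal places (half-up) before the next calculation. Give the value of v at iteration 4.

3.2903

Iteration 1:
  u = (-9 - (-3)·0.0000) / (7) = -1.2857
  v = (10 - (1)·-1.2857) / (3) = 3.7619
Iteration 2:
  u = (-9 - (-3)·3.7619) / (7) = 0.3265
  v = (10 - (1)·0.3265) / (3) = 3.2245
Iteration 3:
  u = (-9 - (-3)·3.2245) / (7) = 0.0962
  v = (10 - (1)·0.0962) / (3) = 3.3013
Iteration 4:
  u = (-9 - (-3)·3.3013) / (7) = 0.1291
  v = (10 - (1)·0.1291) / (3) = 3.2903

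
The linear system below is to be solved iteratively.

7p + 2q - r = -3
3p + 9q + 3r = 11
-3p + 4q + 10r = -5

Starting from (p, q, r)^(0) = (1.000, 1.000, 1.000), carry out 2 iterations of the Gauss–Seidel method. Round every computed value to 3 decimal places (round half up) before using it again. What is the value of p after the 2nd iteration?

Iteration 1:
  p = (-3 - (2)·1.000 - (-1)·1.000) / (7) = -0.571
  q = (11 - (3)·-0.571 - (3)·1.000) / (9) = 1.079
  r = (-5 - (-3)·-0.571 - (4)·1.079) / (10) = -1.103
Iteration 2:
  p = (-3 - (2)·1.079 - (-1)·-1.103) / (7) = -0.894
  q = (11 - (3)·-0.894 - (3)·-1.103) / (9) = 1.888
  r = (-5 - (-3)·-0.894 - (4)·1.888) / (10) = -1.523

-0.894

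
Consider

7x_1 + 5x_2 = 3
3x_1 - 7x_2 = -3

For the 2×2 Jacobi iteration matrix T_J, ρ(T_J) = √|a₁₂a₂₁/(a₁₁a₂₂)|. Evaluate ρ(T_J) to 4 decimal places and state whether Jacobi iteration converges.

0.5533

a₁₂a₂₁/(a₁₁a₂₂) = (5)·(3) / ((7)·(-7)) = -0.306122
ρ = √|-0.306122| = √0.306122 = 0.5533
ρ < 1, so Jacobi converges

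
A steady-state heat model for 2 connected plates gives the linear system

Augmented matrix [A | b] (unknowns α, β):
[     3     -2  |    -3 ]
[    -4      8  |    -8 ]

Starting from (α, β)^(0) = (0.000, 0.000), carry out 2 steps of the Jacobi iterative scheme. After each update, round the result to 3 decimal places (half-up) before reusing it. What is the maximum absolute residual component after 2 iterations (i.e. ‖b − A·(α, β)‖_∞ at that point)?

2.668

Iteration 1:
  α = (-3 - (-2)·0.000) / (3) = -1.000
  β = (-8 - (-4)·0.000) / (8) = -1.000
Iteration 2:
  α = (-3 - (-2)·-1.000) / (3) = -1.667
  β = (-8 - (-4)·-1.000) / (8) = -1.500
Residual b − A·x = (-0.999, -2.668); ∞-norm = 2.668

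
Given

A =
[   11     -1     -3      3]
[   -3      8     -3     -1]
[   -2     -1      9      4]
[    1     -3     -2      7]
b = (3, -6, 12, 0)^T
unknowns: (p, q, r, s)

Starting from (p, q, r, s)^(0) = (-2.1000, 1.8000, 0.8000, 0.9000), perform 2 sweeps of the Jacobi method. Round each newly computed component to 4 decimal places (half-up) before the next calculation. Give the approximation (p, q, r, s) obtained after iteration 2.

(-0.0023, -0.1841, 0.7215, -0.3501)

Iteration 1:
  p = (3 - (-1)·1.8000 - (-3)·0.8000 - (3)·0.9000) / (11) = 0.4091
  q = (-6 - (-3)·-2.1000 - (-3)·0.8000 - (-1)·0.9000) / (8) = -1.1250
  r = (12 - (-2)·-2.1000 - (-1)·1.8000 - (4)·0.9000) / (9) = 0.6667
  s = (0 - (1)·-2.1000 - (-3)·1.8000 - (-2)·0.8000) / (7) = 1.3000
Iteration 2:
  p = (3 - (-1)·-1.1250 - (-3)·0.6667 - (3)·1.3000) / (11) = -0.0023
  q = (-6 - (-3)·0.4091 - (-3)·0.6667 - (-1)·1.3000) / (8) = -0.1841
  r = (12 - (-2)·0.4091 - (-1)·-1.1250 - (4)·1.3000) / (9) = 0.7215
  s = (0 - (1)·0.4091 - (-3)·-1.1250 - (-2)·0.6667) / (7) = -0.3501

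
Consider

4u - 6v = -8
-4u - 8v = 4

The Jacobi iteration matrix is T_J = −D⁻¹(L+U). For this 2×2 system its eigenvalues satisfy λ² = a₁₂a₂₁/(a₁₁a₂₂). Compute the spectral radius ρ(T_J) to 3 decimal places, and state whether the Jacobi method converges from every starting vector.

0.866

a₁₂a₂₁/(a₁₁a₂₂) = (-6)·(-4) / ((4)·(-8)) = -0.750000
ρ = √|-0.750000| = √0.750000 = 0.866
ρ < 1, so Jacobi converges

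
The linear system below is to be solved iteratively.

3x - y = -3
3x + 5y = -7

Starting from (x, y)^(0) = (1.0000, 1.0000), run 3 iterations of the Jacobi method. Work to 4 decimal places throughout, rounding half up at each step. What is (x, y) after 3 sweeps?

(-1.3333, -0.4000)

Iteration 1:
  x = (-3 - (-1)·1.0000) / (3) = -0.6667
  y = (-7 - (3)·1.0000) / (5) = -2.0000
Iteration 2:
  x = (-3 - (-1)·-2.0000) / (3) = -1.6667
  y = (-7 - (3)·-0.6667) / (5) = -1.0000
Iteration 3:
  x = (-3 - (-1)·-1.0000) / (3) = -1.3333
  y = (-7 - (3)·-1.6667) / (5) = -0.4000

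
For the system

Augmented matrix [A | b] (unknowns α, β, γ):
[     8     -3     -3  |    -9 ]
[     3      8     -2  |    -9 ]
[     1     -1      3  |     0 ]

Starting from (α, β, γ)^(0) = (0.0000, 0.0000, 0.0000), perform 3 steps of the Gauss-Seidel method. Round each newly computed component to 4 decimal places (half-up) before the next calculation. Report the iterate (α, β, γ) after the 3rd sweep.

(-1.2525, -0.5931, 0.2198)

Iteration 1:
  α = (-9 - (-3)·0.0000 - (-3)·0.0000) / (8) = -1.1250
  β = (-9 - (3)·-1.1250 - (-2)·0.0000) / (8) = -0.7031
  γ = (0 - (1)·-1.1250 - (-1)·-0.7031) / (3) = 0.1406
Iteration 2:
  α = (-9 - (-3)·-0.7031 - (-3)·0.1406) / (8) = -1.3359
  β = (-9 - (3)·-1.3359 - (-2)·0.1406) / (8) = -0.5889
  γ = (0 - (1)·-1.3359 - (-1)·-0.5889) / (3) = 0.2490
Iteration 3:
  α = (-9 - (-3)·-0.5889 - (-3)·0.2490) / (8) = -1.2525
  β = (-9 - (3)·-1.2525 - (-2)·0.2490) / (8) = -0.5931
  γ = (0 - (1)·-1.2525 - (-1)·-0.5931) / (3) = 0.2198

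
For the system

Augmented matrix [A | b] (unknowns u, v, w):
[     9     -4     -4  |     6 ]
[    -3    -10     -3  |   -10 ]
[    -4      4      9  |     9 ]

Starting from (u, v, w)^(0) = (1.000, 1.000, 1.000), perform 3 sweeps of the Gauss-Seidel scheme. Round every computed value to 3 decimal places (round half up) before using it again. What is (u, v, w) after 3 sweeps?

(1.423, 0.087, 1.594)

Iteration 1:
  u = (6 - (-4)·1.000 - (-4)·1.000) / (9) = 1.556
  v = (-10 - (-3)·1.556 - (-3)·1.000) / (-10) = 0.233
  w = (9 - (-4)·1.556 - (4)·0.233) / (9) = 1.588
Iteration 2:
  u = (6 - (-4)·0.233 - (-4)·1.588) / (9) = 1.476
  v = (-10 - (-3)·1.476 - (-3)·1.588) / (-10) = 0.081
  w = (9 - (-4)·1.476 - (4)·0.081) / (9) = 1.620
Iteration 3:
  u = (6 - (-4)·0.081 - (-4)·1.620) / (9) = 1.423
  v = (-10 - (-3)·1.423 - (-3)·1.620) / (-10) = 0.087
  w = (9 - (-4)·1.423 - (4)·0.087) / (9) = 1.594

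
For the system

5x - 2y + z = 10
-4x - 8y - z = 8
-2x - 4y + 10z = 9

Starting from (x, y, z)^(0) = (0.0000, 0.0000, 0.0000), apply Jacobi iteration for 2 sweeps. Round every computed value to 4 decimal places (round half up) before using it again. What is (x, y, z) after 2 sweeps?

(1.4200, -2.1125, 0.9000)

Iteration 1:
  x = (10 - (-2)·0.0000 - (1)·0.0000) / (5) = 2.0000
  y = (8 - (-4)·0.0000 - (-1)·0.0000) / (-8) = -1.0000
  z = (9 - (-2)·0.0000 - (-4)·0.0000) / (10) = 0.9000
Iteration 2:
  x = (10 - (-2)·-1.0000 - (1)·0.9000) / (5) = 1.4200
  y = (8 - (-4)·2.0000 - (-1)·0.9000) / (-8) = -2.1125
  z = (9 - (-2)·2.0000 - (-4)·-1.0000) / (10) = 0.9000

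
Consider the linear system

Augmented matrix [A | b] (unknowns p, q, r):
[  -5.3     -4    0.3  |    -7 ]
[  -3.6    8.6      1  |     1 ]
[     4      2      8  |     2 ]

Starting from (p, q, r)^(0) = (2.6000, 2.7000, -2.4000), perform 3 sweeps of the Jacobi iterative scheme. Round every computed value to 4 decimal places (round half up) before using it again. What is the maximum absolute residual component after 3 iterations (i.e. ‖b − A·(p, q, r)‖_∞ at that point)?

5.3884

Iteration 1:
  p = (-7 - (-4)·2.7000 - (0.3)·-2.4000) / (-5.3) = -0.8528
  q = (1 - (-3.6)·2.6000 - (1)·-2.4000) / (8.6) = 1.4837
  r = (2 - (4)·2.6000 - (2)·2.7000) / (8) = -1.7250
Iteration 2:
  p = (-7 - (-4)·1.4837 - (0.3)·-1.7250) / (-5.3) = 0.1033
  q = (1 - (-3.6)·-0.8528 - (1)·-1.7250) / (8.6) = -0.0401
  r = (2 - (4)·-0.8528 - (2)·1.4837) / (8) = 0.3055
Iteration 3:
  p = (-7 - (-4)·-0.0401 - (0.3)·0.3055) / (-5.3) = 1.3683
  q = (1 - (-3.6)·0.1033 - (1)·0.3055) / (8.6) = 0.1240
  r = (2 - (4)·0.1033 - (2)·-0.0401) / (8) = 0.2084
Residual b − A·x = (0.6855, 4.6511, -5.3884); ∞-norm = 5.3884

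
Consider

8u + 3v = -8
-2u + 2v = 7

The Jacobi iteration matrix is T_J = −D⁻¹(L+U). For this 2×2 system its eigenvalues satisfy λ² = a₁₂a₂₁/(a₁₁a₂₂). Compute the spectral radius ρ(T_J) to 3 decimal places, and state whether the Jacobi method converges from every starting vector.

a₁₂a₂₁/(a₁₁a₂₂) = (3)·(-2) / ((8)·(2)) = -0.375000
ρ = √|-0.375000| = √0.375000 = 0.612
ρ < 1, so Jacobi converges

0.612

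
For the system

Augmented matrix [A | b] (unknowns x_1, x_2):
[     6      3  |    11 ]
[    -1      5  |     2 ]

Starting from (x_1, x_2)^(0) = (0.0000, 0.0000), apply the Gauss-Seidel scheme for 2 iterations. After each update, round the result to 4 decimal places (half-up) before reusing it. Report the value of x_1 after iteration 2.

1.4500

Iteration 1:
  x_1 = (11 - (3)·0.0000) / (6) = 1.8333
  x_2 = (2 - (-1)·1.8333) / (5) = 0.7667
Iteration 2:
  x_1 = (11 - (3)·0.7667) / (6) = 1.4500
  x_2 = (2 - (-1)·1.4500) / (5) = 0.6900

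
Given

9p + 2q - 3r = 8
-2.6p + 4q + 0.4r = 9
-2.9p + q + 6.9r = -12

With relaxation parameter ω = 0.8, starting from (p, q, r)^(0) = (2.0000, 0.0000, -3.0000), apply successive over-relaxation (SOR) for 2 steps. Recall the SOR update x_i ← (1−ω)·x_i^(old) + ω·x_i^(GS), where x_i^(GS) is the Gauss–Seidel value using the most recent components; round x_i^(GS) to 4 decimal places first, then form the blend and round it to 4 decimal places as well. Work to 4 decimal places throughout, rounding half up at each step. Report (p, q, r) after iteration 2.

(-0.1893, 2.3133, -2.1516)

Iteration 1:
  p: GS value = (8 - (2)·0.0000 - (-3)·-3.0000) / (9) = -0.1111;  p ← (1−ω)·2.0000 + ω·-0.1111 = 0.3111
  q: GS value = (9 - (-2.6)·0.3111 - (0.4)·-3.0000) / (4) = 2.7522;  q ← (1−ω)·0.0000 + ω·2.7522 = 2.2018
  r: GS value = (-12 - (-2.9)·0.3111 - (1)·2.2018) / (6.9) = -1.9275;  r ← (1−ω)·-3.0000 + ω·-1.9275 = -2.1420
Iteration 2:
  p: GS value = (8 - (2)·2.2018 - (-3)·-2.1420) / (9) = -0.3144;  p ← (1−ω)·0.3111 + ω·-0.3144 = -0.1893
  q: GS value = (9 - (-2.6)·-0.1893 - (0.4)·-2.1420) / (4) = 2.3412;  q ← (1−ω)·2.2018 + ω·2.3412 = 2.3133
  r: GS value = (-12 - (-2.9)·-0.1893 - (1)·2.3133) / (6.9) = -2.1540;  r ← (1−ω)·-2.1420 + ω·-2.1540 = -2.1516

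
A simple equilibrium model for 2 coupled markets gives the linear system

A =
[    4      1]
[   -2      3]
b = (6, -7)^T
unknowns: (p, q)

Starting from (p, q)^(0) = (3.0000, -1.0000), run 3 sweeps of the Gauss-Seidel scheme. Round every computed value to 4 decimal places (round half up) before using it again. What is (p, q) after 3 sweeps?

(1.7847, -1.1435)

Iteration 1:
  p = (6 - (1)·-1.0000) / (4) = 1.7500
  q = (-7 - (-2)·1.7500) / (3) = -1.1667
Iteration 2:
  p = (6 - (1)·-1.1667) / (4) = 1.7917
  q = (-7 - (-2)·1.7917) / (3) = -1.1389
Iteration 3:
  p = (6 - (1)·-1.1389) / (4) = 1.7847
  q = (-7 - (-2)·1.7847) / (3) = -1.1435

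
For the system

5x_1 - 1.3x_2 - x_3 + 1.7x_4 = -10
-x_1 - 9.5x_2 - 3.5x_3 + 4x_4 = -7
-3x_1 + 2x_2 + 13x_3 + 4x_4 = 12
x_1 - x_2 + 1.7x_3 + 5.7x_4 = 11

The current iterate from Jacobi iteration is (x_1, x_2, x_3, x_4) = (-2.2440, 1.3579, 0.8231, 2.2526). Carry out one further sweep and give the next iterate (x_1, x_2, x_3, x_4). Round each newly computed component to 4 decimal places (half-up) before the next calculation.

One sweep:
  x_1 = (-10 - (-1.3)·1.3579 - (-1)·0.8231 - (1.7)·2.2526) / (5) = -2.2482
  x_2 = (-7 - (-1)·-2.2440 - (-3.5)·0.8231 - (4)·2.2526) / (-9.5) = 1.6183
  x_3 = (12 - (-3)·-2.2440 - (2)·1.3579 - (4)·2.2526) / (13) = -0.4968
  x_4 = (11 - (1)·-2.2440 - (-1)·1.3579 - (1.7)·0.8231) / (5.7) = 2.3163

(-2.2482, 1.6183, -0.4968, 2.3163)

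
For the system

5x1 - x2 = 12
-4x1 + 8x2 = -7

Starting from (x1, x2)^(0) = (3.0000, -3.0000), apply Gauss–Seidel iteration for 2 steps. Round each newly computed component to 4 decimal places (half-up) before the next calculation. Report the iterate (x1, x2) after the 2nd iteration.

Iteration 1:
  x1 = (12 - (-1)·-3.0000) / (5) = 1.8000
  x2 = (-7 - (-4)·1.8000) / (8) = 0.0250
Iteration 2:
  x1 = (12 - (-1)·0.0250) / (5) = 2.4050
  x2 = (-7 - (-4)·2.4050) / (8) = 0.3275

(2.4050, 0.3275)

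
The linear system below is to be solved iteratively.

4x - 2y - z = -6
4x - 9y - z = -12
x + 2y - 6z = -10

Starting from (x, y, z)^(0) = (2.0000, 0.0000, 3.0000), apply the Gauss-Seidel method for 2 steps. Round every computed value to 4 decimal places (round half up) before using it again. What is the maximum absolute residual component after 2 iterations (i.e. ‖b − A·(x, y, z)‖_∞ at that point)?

Iteration 1:
  x = (-6 - (-2)·0.0000 - (-1)·3.0000) / (4) = -0.7500
  y = (-12 - (4)·-0.7500 - (-1)·3.0000) / (-9) = 0.6667
  z = (-10 - (1)·-0.7500 - (2)·0.6667) / (-6) = 1.7639
Iteration 2:
  x = (-6 - (-2)·0.6667 - (-1)·1.7639) / (4) = -0.7257
  y = (-12 - (4)·-0.7257 - (-1)·1.7639) / (-9) = 0.8148
  z = (-10 - (1)·-0.7257 - (2)·0.8148) / (-6) = 1.8173
Residual b − A·x = (0.3497, 0.0533, -0.0001); ∞-norm = 0.3497

0.3497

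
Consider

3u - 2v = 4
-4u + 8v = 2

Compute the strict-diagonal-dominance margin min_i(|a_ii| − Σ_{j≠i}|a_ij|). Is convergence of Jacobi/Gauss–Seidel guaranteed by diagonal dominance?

1

row 1: |3| − (2) = 1
row 2: |8| − (4) = 4
minimum over rows = 1 → strictly diagonally dominant (convergence guaranteed)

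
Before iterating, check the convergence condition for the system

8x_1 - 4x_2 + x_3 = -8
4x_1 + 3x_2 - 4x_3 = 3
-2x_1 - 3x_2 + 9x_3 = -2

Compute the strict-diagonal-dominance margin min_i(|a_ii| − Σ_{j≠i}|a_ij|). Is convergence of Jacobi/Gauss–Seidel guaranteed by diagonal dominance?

row 1: |8| − (4+1) = 3
row 2: |3| − (4+4) = -5
row 3: |9| − (2+3) = 4
minimum over rows = -5 → not strictly diagonally dominant

-5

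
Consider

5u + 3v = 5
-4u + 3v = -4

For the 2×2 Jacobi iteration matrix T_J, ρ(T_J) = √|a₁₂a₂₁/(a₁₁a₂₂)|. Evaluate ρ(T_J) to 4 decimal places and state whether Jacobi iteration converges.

a₁₂a₂₁/(a₁₁a₂₂) = (3)·(-4) / ((5)·(3)) = -0.800000
ρ = √|-0.800000| = √0.800000 = 0.8944
ρ < 1, so Jacobi converges

0.8944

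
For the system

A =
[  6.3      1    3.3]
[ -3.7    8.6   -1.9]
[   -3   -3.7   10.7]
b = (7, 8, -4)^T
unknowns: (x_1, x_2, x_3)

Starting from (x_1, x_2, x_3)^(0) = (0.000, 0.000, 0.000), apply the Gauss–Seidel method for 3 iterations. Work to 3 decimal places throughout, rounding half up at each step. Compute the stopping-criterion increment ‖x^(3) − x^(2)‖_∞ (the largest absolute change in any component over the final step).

Iteration 1:
  x_1 = (7 - (1)·0.000 - (3.3)·0.000) / (6.3) = 1.111
  x_2 = (8 - (-3.7)·1.111 - (-1.9)·0.000) / (8.6) = 1.408
  x_3 = (-4 - (-3)·1.111 - (-3.7)·1.408) / (10.7) = 0.425
Iteration 2:
  x_1 = (7 - (1)·1.408 - (3.3)·0.425) / (6.3) = 0.665
  x_2 = (8 - (-3.7)·0.665 - (-1.9)·0.425) / (8.6) = 1.310
  x_3 = (-4 - (-3)·0.665 - (-3.7)·1.310) / (10.7) = 0.266
Iteration 3:
  x_1 = (7 - (1)·1.310 - (3.3)·0.266) / (6.3) = 0.764
  x_2 = (8 - (-3.7)·0.764 - (-1.9)·0.266) / (8.6) = 1.318
  x_3 = (-4 - (-3)·0.764 - (-3.7)·1.318) / (10.7) = 0.296
Change: (0.099, 0.008, 0.030) → max |·| = 0.099

0.099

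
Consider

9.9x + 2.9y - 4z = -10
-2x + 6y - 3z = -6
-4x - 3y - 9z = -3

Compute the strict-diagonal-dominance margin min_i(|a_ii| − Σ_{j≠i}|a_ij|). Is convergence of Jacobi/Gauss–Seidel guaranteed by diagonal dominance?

row 1: |9.9| − (2.9+4) = 3
row 2: |6| − (2+3) = 1
row 3: |-9| − (4+3) = 2
minimum over rows = 1 → strictly diagonally dominant (convergence guaranteed)

1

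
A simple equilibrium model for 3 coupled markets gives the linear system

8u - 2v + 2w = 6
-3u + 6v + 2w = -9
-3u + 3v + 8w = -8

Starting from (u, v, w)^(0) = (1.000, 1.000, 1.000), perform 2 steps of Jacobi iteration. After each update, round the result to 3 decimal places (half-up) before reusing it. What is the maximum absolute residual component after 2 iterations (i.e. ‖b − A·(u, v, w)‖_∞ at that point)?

1.871

Iteration 1:
  u = (6 - (-2)·1.000 - (2)·1.000) / (8) = 0.750
  v = (-9 - (-3)·1.000 - (2)·1.000) / (6) = -1.333
  w = (-8 - (-3)·1.000 - (3)·1.000) / (8) = -1.000
Iteration 2:
  u = (6 - (-2)·-1.333 - (2)·-1.000) / (8) = 0.667
  v = (-9 - (-3)·0.750 - (2)·-1.000) / (6) = -0.792
  w = (-8 - (-3)·0.750 - (3)·-1.333) / (8) = -0.219
Residual b − A·x = (-0.482, -1.809, -1.871); ∞-norm = 1.871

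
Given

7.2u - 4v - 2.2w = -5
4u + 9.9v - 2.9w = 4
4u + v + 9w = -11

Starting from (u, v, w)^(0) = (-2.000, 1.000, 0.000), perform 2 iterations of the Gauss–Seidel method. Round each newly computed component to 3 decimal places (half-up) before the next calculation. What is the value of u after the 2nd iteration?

-0.809

Iteration 1:
  u = (-5 - (-4)·1.000 - (-2.2)·0.000) / (7.2) = -0.139
  v = (4 - (4)·-0.139 - (-2.9)·0.000) / (9.9) = 0.460
  w = (-11 - (4)·-0.139 - (1)·0.460) / (9) = -1.212
Iteration 2:
  u = (-5 - (-4)·0.460 - (-2.2)·-1.212) / (7.2) = -0.809
  v = (4 - (4)·-0.809 - (-2.9)·-1.212) / (9.9) = 0.376
  w = (-11 - (4)·-0.809 - (1)·0.376) / (9) = -0.904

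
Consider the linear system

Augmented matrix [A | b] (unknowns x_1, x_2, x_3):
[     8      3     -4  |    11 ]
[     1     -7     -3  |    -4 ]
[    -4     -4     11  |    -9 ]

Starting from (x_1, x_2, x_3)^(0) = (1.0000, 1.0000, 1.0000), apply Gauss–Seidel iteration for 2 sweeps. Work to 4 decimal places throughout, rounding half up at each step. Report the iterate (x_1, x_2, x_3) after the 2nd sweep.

(1.1696, 0.7998, -0.1020)

Iteration 1:
  x_1 = (11 - (3)·1.0000 - (-4)·1.0000) / (8) = 1.5000
  x_2 = (-4 - (1)·1.5000 - (-3)·1.0000) / (-7) = 0.3571
  x_3 = (-9 - (-4)·1.5000 - (-4)·0.3571) / (11) = -0.1429
Iteration 2:
  x_1 = (11 - (3)·0.3571 - (-4)·-0.1429) / (8) = 1.1696
  x_2 = (-4 - (1)·1.1696 - (-3)·-0.1429) / (-7) = 0.7998
  x_3 = (-9 - (-4)·1.1696 - (-4)·0.7998) / (11) = -0.1020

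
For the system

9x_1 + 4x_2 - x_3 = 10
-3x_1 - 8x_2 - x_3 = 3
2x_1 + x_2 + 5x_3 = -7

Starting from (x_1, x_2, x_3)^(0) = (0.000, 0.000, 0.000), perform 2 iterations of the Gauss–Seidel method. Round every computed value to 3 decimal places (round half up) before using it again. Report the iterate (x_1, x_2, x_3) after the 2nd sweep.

(1.276, -0.643, -1.782)

Iteration 1:
  x_1 = (10 - (4)·0.000 - (-1)·0.000) / (9) = 1.111
  x_2 = (3 - (-3)·1.111 - (-1)·0.000) / (-8) = -0.792
  x_3 = (-7 - (2)·1.111 - (1)·-0.792) / (5) = -1.686
Iteration 2:
  x_1 = (10 - (4)·-0.792 - (-1)·-1.686) / (9) = 1.276
  x_2 = (3 - (-3)·1.276 - (-1)·-1.686) / (-8) = -0.643
  x_3 = (-7 - (2)·1.276 - (1)·-0.643) / (5) = -1.782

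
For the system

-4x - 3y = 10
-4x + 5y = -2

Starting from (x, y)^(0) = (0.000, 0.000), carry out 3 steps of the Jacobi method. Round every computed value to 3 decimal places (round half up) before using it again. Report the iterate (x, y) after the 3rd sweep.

(-0.700, -2.160)

Iteration 1:
  x = (10 - (-3)·0.000) / (-4) = -2.500
  y = (-2 - (-4)·0.000) / (5) = -0.400
Iteration 2:
  x = (10 - (-3)·-0.400) / (-4) = -2.200
  y = (-2 - (-4)·-2.500) / (5) = -2.400
Iteration 3:
  x = (10 - (-3)·-2.400) / (-4) = -0.700
  y = (-2 - (-4)·-2.200) / (5) = -2.160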